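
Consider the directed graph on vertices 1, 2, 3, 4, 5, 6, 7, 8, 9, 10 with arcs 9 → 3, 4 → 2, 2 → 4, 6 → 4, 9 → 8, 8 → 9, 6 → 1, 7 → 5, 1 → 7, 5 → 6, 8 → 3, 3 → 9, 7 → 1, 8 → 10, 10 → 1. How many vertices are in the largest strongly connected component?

4

{1, 5, 6, 7} are all mutually reachable — one SCC of size 4.
{3, 8, 9} are all mutually reachable — one SCC of size 3.
{2, 4} are all mutually reachable — one SCC of size 2.
{10} is an SCC by itself.
The largest has 4 vertices.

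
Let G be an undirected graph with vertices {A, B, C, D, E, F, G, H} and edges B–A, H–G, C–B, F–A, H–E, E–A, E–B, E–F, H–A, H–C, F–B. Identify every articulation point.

Removing H increases the component count from 2 to 3, so H is a cut vertex.
By contrast removing B leaves 2 components; it is not a cut vertex. No other vertex is a cut vertex either.

H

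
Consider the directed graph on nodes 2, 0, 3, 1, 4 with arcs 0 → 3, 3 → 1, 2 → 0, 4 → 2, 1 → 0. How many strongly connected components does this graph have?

3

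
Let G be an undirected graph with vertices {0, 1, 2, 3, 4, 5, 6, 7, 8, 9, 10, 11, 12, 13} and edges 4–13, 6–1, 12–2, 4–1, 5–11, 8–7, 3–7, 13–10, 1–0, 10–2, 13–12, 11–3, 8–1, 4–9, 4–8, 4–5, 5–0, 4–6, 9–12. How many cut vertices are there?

Removing 4 increases the component count from 1 to 2, so 4 is a cut vertex.
By contrast removing 9 leaves 1 component; it is not a cut vertex. No other vertex is a cut vertex either.

1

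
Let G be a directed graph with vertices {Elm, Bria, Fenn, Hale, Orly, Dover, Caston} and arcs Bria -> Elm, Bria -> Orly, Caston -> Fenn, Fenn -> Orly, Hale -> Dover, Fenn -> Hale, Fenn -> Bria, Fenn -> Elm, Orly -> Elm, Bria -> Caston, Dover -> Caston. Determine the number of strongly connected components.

3

{Bria, Fenn, Hale, Dover, Caston} are all mutually reachable — one SCC of size 5.
{Orly} is an SCC by itself.
{Elm} is an SCC by itself.
That gives 3 strongly connected components.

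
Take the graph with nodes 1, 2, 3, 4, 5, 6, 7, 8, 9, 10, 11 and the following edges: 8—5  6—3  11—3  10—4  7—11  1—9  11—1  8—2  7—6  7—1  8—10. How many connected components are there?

2

Starting from 2 we can reach 2, 4, 5, 8, 10. That is one component of size 5.
Starting from 1 we can reach 1, 3, 6, 7, 9, 11. That is one component of size 6.
Total: 2 components.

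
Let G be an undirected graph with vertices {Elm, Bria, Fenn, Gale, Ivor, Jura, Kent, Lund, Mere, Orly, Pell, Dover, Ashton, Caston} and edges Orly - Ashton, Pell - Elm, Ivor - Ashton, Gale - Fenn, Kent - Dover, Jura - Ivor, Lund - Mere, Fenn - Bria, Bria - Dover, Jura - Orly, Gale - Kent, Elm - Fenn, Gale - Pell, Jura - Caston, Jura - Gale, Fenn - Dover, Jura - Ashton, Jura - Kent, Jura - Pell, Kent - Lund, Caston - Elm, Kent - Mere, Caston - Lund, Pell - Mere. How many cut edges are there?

The edges on the cycle Jura-Ivor-Ashton-Jura are not bridges since each lies on that cycle.
Every edge lies on some cycle, so there are no bridges.

0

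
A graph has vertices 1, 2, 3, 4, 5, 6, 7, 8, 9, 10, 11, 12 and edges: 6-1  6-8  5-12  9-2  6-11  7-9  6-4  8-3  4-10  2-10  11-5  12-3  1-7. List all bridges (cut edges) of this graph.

none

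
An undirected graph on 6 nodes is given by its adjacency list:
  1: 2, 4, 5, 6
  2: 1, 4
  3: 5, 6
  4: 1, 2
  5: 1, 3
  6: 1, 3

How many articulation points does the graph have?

Removing 1 increases the component count from 1 to 2, so 1 is a cut vertex.
By contrast removing 3 leaves 1 component; it is not a cut vertex. No other vertex is a cut vertex either.

1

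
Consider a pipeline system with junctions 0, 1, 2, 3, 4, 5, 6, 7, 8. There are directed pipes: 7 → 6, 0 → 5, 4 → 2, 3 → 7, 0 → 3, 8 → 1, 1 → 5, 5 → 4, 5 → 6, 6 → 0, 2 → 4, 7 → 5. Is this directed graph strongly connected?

No

There is no directed path from 1 to 8, so the graph is not strongly connected.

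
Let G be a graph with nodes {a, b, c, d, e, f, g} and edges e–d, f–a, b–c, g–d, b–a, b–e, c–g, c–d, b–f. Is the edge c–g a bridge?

After removing c–g, the path c-d-g still connects them, so the edge is not a bridge.

No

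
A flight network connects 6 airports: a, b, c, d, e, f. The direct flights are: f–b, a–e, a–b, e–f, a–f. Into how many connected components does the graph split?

d is isolated — a component by itself.
c is isolated — a component by itself.
Starting from a we can reach a, b, e, f. That is one component of size 4.
Total: 3 components.

3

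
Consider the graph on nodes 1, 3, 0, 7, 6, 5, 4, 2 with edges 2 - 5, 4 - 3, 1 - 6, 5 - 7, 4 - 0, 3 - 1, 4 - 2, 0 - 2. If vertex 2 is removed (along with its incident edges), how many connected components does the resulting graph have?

With 2 gone, the remaining components are: {5, 7}; {0, 1, 3, 4, 6}.
That is 2 components.

2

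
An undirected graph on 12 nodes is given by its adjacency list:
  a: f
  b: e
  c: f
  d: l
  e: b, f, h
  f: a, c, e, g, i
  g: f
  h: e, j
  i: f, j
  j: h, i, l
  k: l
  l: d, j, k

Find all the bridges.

a-f, b-e, c-f, d-l, f-g, j-l, k-l

The edges on the cycle f-i-j-h-e-f are not bridges since each lies on that cycle.
But removing l-d disconnects l from d; removing j-l disconnects j from l; removing l-k disconnects l from k; removing f-c disconnects f from c — these are bridges.
In total 7 edges are bridges.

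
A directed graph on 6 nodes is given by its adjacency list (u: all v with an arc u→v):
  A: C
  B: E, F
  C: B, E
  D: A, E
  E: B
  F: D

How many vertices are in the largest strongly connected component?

6

{A, B, C, D, E, F} are all mutually reachable — one SCC of size 6.
The largest has 6 vertices.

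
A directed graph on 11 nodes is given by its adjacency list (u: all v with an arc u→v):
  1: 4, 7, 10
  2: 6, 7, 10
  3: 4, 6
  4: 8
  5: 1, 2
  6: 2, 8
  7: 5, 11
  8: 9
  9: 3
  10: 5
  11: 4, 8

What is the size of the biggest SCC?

11

{1, 2, 3, 4, 5, 6, 7, 8, 9, 10, 11} are all mutually reachable — one SCC of size 11.
The largest has 11 vertices.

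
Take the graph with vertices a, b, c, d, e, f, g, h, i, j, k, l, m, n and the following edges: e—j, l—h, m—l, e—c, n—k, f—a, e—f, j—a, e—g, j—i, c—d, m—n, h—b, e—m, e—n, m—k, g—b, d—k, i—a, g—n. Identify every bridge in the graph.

The edges on the cycle e-c-d-k-n-e are not bridges since each lies on that cycle.
Every edge lies on some cycle, so there are no bridges.

none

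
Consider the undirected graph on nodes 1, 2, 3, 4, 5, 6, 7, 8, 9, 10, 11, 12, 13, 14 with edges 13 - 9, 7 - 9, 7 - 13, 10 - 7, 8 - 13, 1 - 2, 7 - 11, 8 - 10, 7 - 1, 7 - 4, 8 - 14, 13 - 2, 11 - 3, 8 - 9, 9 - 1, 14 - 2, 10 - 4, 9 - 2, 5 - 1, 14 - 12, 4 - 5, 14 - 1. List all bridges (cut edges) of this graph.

11-3, 11-7, 12-14

The edges on the cycle 8-10-7-4-5-1-14-8 are not bridges since each lies on that cycle.
But removing 14 - 12 disconnects 14 from 12; removing 3 - 11 disconnects 3 from 11; removing 7 - 11 disconnects 7 from 11 — these are bridges.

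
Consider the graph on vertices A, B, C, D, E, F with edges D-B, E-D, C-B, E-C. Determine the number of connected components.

3

F is isolated — a component by itself.
A is isolated — a component by itself.
Starting from B we can reach B, C, D, E. That is one component of size 4.
Total: 3 components.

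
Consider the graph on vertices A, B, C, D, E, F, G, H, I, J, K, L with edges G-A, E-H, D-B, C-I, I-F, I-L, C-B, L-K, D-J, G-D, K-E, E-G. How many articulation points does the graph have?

4

Removing D increases the component count from 1 to 2, so D is a cut vertex.
Removing E increases the component count from 1 to 2, so E is a cut vertex.
Removing G increases the component count from 1 to 2, so G is a cut vertex.
Likewise I is a cut vertex.
By contrast removing L leaves 1 component; it is not a cut vertex. No other vertex is a cut vertex either.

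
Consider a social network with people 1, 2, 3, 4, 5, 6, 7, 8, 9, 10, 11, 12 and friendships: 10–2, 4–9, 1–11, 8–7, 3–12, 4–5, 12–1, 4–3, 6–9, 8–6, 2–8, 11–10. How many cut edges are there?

The edges on the cycle 4-3-12-1-11-10-2-8-6-9-4 are not bridges since each lies on that cycle.
But removing 7–8 disconnects 7 from 8; removing 4–5 disconnects 4 from 5 — these are bridges.
That makes 2 bridges.

2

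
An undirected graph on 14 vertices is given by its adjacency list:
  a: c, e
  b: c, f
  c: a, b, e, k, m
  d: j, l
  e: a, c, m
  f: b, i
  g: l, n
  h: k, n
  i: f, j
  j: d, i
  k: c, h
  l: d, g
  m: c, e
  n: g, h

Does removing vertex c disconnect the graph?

Deleting c raises the number of components from 1 to 2, so c is a cut vertex.

Yes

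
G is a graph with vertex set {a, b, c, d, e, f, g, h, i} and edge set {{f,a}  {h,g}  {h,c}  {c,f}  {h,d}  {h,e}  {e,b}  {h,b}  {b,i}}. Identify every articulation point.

b, c, f, h

Removing b increases the component count from 1 to 2, so b is a cut vertex.
Removing c increases the component count from 1 to 2, so c is a cut vertex.
Removing f increases the component count from 1 to 2, so f is a cut vertex.
Likewise h is a cut vertex.
By contrast removing g leaves 1 component; it is not a cut vertex. No other vertex is a cut vertex either.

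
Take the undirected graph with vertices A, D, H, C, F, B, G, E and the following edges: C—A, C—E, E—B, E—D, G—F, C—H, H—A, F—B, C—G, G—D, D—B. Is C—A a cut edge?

No

After removing C—A, the path C-H-A still connects them, so the edge is not a bridge.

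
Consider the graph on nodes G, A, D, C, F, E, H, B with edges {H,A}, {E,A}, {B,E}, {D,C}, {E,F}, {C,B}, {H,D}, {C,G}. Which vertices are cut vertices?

Removing C increases the component count from 1 to 2, so C is a cut vertex.
Removing E increases the component count from 1 to 2, so E is a cut vertex.
By contrast removing A leaves 1 component; it is not a cut vertex. No other vertex is a cut vertex either.

C, E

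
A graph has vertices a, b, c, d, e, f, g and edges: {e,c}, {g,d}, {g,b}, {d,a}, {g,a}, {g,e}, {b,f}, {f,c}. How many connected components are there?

1

Starting from a we can reach a, b, c, d, e, f, g. That is one component of size 7.
Total: 1 component.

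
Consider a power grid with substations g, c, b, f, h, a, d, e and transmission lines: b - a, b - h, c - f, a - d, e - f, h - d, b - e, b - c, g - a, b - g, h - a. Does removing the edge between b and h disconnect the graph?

No

After removing b - h, the path b-a-h still connects them, so the edge is not a bridge.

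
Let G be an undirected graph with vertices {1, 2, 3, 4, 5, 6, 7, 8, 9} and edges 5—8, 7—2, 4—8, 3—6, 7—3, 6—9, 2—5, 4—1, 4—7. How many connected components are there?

1

Starting from 1 we can reach 1, 2, 3, 4, 5, 6, 7, 8, 9. That is one component of size 9.
Total: 1 component.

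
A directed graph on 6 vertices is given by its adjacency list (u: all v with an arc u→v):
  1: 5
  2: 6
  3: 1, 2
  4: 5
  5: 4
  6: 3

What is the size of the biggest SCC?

3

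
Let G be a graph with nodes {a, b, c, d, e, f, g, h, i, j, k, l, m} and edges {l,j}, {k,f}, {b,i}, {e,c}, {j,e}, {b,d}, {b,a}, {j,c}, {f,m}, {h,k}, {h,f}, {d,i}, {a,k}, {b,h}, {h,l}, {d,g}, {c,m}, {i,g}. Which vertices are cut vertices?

b

Removing b increases the component count from 1 to 2, so b is a cut vertex.
By contrast removing j leaves 1 component; it is not a cut vertex. No other vertex is a cut vertex either.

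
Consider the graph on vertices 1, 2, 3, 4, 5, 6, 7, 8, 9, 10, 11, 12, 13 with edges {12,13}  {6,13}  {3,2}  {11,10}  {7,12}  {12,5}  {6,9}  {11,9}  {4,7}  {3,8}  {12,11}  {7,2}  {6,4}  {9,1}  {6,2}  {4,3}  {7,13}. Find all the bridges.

The edges on the cycle 6-4-7-12-11-9-6 are not bridges since each lies on that cycle.
But removing 12–5 disconnects 12 from 5; removing 9–1 disconnects 9 from 1; removing 10–11 disconnects 10 from 11; removing 3–8 disconnects 3 from 8 — these are bridges.

1-9, 10-11, 12-5, 3-8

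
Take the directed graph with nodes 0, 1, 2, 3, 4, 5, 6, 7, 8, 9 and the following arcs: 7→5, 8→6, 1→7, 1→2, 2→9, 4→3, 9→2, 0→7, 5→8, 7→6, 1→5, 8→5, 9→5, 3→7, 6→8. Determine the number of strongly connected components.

{5, 6, 8} are all mutually reachable — one SCC of size 3.
{2, 9} are all mutually reachable — one SCC of size 2.
{0} is an SCC by itself.
{3} is an SCC by itself.
{7} is an SCC by itself.
(and 2 more singleton SCCs)
That gives 7 strongly connected components.

7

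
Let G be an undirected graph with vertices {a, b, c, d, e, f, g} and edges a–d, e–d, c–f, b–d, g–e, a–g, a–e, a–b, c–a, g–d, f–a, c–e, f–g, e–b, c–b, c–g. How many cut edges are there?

0

The edges on the cycle e-b-d-e are not bridges since each lies on that cycle.
Every edge lies on some cycle, so there are no bridges.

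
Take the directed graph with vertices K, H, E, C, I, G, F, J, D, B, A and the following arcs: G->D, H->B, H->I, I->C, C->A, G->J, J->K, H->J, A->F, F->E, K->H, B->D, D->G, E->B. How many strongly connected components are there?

{A, B, C, D, E, F, G, H, I, J, K} are all mutually reachable — one SCC of size 11.
That gives 1 strongly connected component.

1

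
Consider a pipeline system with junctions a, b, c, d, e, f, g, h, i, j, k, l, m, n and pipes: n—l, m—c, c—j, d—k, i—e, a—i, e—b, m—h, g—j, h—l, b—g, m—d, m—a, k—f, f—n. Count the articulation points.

1

Removing m increases the component count from 1 to 2, so m is a cut vertex.
By contrast removing a leaves 1 component; it is not a cut vertex. No other vertex is a cut vertex either.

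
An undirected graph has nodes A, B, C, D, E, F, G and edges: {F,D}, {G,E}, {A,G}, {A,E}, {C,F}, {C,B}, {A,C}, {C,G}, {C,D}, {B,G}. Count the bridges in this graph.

The edges on the cycle C-F-D-C are not bridges since each lies on that cycle.
Every edge lies on some cycle, so there are no bridges.

0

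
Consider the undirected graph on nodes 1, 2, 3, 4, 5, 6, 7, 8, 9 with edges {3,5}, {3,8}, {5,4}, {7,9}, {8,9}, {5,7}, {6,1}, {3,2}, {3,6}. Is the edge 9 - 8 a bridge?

No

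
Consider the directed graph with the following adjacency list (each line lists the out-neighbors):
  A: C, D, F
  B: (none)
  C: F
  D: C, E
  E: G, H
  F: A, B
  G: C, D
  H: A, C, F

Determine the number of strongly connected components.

{A, C, D, E, F, G, H} are all mutually reachable — one SCC of size 7.
{B} is an SCC by itself.
That gives 2 strongly connected components.

2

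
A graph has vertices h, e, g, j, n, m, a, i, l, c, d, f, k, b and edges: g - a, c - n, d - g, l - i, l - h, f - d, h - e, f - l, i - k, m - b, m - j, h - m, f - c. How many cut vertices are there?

8

Removing c increases the component count from 1 to 2, so c is a cut vertex.
Removing d increases the component count from 1 to 2, so d is a cut vertex.
Removing f increases the component count from 1 to 3, so f is a cut vertex.
Likewise g, h, i, l, m are cut vertices.
By contrast removing a leaves 1 component; it is not a cut vertex. No other vertex is a cut vertex either.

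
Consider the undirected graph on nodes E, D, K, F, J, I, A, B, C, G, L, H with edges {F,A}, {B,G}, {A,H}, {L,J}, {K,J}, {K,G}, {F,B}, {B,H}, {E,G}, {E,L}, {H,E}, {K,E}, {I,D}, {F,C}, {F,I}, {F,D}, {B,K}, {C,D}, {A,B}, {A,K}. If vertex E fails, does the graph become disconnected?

No

Deleting E leaves 1 component (was 1) (its neighbors G, H, K, L remain connected to each other), so E is not a cut vertex.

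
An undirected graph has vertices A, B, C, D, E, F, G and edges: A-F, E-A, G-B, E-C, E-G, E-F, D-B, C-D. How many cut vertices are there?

1

Removing E increases the component count from 1 to 2, so E is a cut vertex.
By contrast removing B leaves 1 component; it is not a cut vertex. No other vertex is a cut vertex either.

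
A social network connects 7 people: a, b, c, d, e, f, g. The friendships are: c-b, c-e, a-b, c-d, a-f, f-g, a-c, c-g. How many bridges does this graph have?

2

The edges on the cycle a-c-g-f-a are not bridges since each lies on that cycle.
But removing e-c disconnects e from c; removing d-c disconnects d from c — these are bridges.
That makes 2 bridges.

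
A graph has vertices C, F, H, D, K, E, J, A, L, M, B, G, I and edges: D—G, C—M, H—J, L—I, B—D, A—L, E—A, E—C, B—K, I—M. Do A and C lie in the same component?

From A we can reach A, C, E, I, L, M, which includes C.

Yes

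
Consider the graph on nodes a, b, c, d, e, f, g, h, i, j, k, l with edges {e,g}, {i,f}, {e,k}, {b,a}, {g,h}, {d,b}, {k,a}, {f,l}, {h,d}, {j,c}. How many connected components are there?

Starting from c we can reach c, j. That is one component of size 2.
Starting from f we can reach f, i, l. That is one component of size 3.
Starting from a we can reach a, b, d, e, g, h, k. That is one component of size 7.
Total: 3 components.

3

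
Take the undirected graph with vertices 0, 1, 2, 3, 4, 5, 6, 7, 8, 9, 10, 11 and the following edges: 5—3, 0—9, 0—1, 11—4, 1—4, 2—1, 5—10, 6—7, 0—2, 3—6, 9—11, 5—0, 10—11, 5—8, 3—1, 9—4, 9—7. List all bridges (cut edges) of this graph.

5-8

The edges on the cycle 0-2-1-0 are not bridges since each lies on that cycle.
But removing 8—5 disconnects 8 from 5 — this is a bridge.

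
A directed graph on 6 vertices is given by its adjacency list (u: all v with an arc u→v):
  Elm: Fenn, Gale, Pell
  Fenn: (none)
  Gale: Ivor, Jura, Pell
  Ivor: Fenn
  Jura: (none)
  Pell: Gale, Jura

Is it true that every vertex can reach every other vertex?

There is no directed path from Pell to Elm, so the graph is not strongly connected.

No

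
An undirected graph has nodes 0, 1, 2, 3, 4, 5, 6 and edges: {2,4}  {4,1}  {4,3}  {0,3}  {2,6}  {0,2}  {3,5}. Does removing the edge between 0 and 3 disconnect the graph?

No

After removing 0 - 3, the path 0-2-4-3 still connects them, so the edge is not a bridge.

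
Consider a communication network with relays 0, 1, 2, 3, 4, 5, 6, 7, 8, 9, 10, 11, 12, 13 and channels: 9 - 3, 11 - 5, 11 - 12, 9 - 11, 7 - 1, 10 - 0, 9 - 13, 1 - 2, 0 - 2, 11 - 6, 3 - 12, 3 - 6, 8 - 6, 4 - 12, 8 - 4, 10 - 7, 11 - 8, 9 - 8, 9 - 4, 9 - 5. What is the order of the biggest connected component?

9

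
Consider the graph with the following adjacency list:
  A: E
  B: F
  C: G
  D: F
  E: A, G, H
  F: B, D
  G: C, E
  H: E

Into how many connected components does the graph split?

2

Starting from B we can reach B, D, F. That is one component of size 3.
Starting from A we can reach A, C, E, G, H. That is one component of size 5.
Total: 2 components.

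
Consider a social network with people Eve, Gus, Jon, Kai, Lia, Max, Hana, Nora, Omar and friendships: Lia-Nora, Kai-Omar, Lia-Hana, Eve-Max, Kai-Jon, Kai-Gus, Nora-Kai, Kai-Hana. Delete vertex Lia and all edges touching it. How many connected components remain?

With Lia gone, the remaining components are: {Eve, Max}; {Gus, Jon, Kai, Hana, Nora, Omar}.
That is 2 components.

2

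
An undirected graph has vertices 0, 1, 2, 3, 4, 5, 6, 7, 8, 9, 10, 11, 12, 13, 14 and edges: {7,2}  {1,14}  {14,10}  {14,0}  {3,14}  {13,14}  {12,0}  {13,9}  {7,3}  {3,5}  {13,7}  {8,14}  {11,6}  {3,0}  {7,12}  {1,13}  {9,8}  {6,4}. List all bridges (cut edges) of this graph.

10-14, 11-6, 2-7, 3-5, 4-6

The edges on the cycle 7-12-0-3-7 are not bridges since each lies on that cycle.
But removing 5 - 3 disconnects 5 from 3; removing 7 - 2 disconnects 7 from 2; removing 6 - 4 disconnects 6 from 4; removing 10 - 14 disconnects 10 from 14 — these are bridges.
In total 5 edges are bridges.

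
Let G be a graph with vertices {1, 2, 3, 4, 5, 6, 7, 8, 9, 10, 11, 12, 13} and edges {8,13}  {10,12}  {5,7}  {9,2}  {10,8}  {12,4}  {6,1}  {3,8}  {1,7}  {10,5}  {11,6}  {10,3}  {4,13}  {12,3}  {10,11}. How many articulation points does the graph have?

1

Removing 10 increases the component count from 2 to 3, so 10 is a cut vertex.
By contrast removing 8 leaves 2 components; it is not a cut vertex. No other vertex is a cut vertex either.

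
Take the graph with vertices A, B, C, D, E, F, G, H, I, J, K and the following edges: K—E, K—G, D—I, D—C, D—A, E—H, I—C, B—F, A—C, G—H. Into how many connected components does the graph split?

J is isolated — a component by itself.
Starting from B we can reach B, F. That is one component of size 2.
Starting from E we can reach E, G, H, K. That is one component of size 4.
Starting from A we can reach A, C, D, I. That is one component of size 4.
Total: 4 components.

4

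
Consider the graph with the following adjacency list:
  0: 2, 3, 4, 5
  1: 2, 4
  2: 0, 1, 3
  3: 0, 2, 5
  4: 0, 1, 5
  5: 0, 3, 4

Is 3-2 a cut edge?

No

After removing 3-2, the path 3-0-2 still connects them, so the edge is not a bridge.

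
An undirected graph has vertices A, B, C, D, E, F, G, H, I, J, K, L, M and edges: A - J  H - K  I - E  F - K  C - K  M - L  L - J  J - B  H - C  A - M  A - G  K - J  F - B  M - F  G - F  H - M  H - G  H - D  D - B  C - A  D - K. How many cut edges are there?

1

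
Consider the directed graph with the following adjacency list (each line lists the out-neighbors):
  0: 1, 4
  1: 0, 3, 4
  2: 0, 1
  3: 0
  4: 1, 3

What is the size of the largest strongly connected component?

4

{0, 1, 3, 4} are all mutually reachable — one SCC of size 4.
{2} is an SCC by itself.
The largest has 4 vertices.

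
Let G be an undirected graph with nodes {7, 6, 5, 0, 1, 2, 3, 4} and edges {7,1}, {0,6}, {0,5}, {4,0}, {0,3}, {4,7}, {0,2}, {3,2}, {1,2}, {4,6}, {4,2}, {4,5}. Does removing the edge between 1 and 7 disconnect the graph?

After removing 1–7, the path 1-2-4-7 still connects them, so the edge is not a bridge.

No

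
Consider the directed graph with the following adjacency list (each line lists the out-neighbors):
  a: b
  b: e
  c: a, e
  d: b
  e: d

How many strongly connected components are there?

3

{b, d, e} are all mutually reachable — one SCC of size 3.
{c} is an SCC by itself.
{a} is an SCC by itself.
That gives 3 strongly connected components.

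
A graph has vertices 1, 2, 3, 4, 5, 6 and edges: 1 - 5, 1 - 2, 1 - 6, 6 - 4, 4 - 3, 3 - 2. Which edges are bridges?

1-5

The edges on the cycle 1-6-4-3-2-1 are not bridges since each lies on that cycle.
But removing 1 - 5 disconnects 1 from 5 — this is a bridge.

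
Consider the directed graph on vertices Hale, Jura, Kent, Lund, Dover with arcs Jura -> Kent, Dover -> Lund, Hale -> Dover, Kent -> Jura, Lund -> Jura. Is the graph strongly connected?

No

There is no directed path from Dover to Hale, so the graph is not strongly connected.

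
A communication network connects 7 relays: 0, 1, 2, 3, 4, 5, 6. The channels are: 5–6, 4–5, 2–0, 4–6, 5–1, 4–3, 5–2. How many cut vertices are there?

3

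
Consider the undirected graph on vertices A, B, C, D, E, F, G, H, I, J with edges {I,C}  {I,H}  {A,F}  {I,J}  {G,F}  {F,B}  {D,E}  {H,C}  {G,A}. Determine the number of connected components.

3

Starting from D we can reach D, E. That is one component of size 2.
Starting from A we can reach A, B, F, G. That is one component of size 4.
Starting from C we can reach C, H, I, J. That is one component of size 4.
Total: 3 components.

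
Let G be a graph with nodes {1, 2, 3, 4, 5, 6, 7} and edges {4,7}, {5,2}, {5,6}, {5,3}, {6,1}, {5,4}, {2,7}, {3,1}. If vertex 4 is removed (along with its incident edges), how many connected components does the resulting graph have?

With 4 gone, the remaining components are: {1, 2, 3, 5, 6, 7}.
That is 1 component.

1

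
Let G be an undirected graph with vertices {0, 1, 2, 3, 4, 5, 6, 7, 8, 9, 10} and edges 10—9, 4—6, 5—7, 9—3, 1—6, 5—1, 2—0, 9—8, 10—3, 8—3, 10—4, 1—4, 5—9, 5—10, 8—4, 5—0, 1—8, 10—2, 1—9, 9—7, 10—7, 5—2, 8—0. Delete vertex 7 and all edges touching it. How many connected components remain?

With 7 gone, the remaining components are: {0, 1, 2, 3, 4, 5, 6, 8, 9, 10}.
That is 1 component.

1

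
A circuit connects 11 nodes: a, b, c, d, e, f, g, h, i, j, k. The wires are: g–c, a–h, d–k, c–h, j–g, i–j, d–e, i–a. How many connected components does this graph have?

4

b is isolated — a component by itself.
f is isolated — a component by itself.
Starting from d we can reach d, e, k. That is one component of size 3.
Starting from a we can reach a, c, g, h, i, j. That is one component of size 6.
Total: 4 components.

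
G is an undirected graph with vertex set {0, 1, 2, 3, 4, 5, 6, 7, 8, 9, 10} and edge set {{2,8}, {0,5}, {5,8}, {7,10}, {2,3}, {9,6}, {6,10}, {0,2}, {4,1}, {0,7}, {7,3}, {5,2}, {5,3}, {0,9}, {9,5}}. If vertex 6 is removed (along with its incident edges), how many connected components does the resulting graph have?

2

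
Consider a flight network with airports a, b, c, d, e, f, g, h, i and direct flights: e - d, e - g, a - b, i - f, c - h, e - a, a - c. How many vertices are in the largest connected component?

Starting from f we can reach f, i. That is one component of size 2.
Starting from a we can reach a, b, c, d, e, g, h. That is one component of size 7.
The largest has 7 vertices.

7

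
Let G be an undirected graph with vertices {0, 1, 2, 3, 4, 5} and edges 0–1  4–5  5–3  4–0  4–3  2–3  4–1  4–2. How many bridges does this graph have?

0

The edges on the cycle 4-0-1-4 are not bridges since each lies on that cycle.
Every edge lies on some cycle, so there are no bridges.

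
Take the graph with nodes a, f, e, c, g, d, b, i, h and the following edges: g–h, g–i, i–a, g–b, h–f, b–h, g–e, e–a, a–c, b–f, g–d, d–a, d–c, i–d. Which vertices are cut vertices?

g

Removing g increases the component count from 1 to 2, so g is a cut vertex.
By contrast removing i leaves 1 component; it is not a cut vertex. No other vertex is a cut vertex either.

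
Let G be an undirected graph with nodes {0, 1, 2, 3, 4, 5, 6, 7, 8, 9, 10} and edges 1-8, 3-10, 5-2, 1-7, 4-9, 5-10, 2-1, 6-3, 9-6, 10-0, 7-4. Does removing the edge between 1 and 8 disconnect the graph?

Yes

Removing 1-8 leaves no path between 1 and 8: the component count goes from 1 to 2. So it is a bridge.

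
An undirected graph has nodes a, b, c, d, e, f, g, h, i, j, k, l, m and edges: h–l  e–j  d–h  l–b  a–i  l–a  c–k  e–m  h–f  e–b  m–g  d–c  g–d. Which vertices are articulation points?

a, c, d, e, h, l

Removing a increases the component count from 1 to 2, so a is a cut vertex.
Removing c increases the component count from 1 to 2, so c is a cut vertex.
Removing d increases the component count from 1 to 2, so d is a cut vertex.
Likewise e, h, l are cut vertices.
By contrast removing k leaves 1 component; it is not a cut vertex. No other vertex is a cut vertex either.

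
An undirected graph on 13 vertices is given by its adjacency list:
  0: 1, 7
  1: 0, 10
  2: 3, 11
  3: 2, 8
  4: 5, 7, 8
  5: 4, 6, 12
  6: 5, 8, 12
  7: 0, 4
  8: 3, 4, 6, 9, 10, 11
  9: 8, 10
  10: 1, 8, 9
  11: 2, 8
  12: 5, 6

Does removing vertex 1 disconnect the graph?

Deleting 1 leaves 1 component (was 1) (its neighbors 0, 10 remain connected to each other), so 1 is not a cut vertex.

No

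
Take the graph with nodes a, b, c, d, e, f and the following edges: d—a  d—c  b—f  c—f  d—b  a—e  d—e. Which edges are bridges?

The edges on the cycle d-a-e-d are not bridges since each lies on that cycle.
Every edge lies on some cycle, so there are no bridges.

none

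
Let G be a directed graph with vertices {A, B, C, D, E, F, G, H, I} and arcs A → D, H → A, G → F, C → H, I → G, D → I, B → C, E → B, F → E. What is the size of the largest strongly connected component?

9

{A, B, C, D, E, F, G, H, I} are all mutually reachable — one SCC of size 9.
The largest has 9 vertices.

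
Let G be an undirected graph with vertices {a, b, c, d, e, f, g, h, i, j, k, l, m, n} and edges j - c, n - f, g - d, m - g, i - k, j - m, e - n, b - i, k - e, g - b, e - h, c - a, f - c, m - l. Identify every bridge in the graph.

The edges on the cycle j-m-g-b-i-k-e-n-f-c-j are not bridges since each lies on that cycle.
But removing c - a disconnects c from a; removing h - e disconnects h from e; removing m - l disconnects m from l; removing g - d disconnects g from d — these are bridges.

a-c, d-g, e-h, l-m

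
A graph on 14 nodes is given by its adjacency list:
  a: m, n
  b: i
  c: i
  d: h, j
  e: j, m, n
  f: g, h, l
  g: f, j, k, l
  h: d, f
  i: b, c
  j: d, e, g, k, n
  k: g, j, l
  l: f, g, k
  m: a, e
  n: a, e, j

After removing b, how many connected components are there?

With b gone, the remaining components are: {c, i}; {a, d, e, f, g, h, j, k, l, m, n}.
That is 2 components.

2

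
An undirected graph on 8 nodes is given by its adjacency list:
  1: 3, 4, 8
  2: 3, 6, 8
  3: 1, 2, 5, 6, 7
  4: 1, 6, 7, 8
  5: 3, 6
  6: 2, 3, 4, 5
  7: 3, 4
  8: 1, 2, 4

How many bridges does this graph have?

0

The edges on the cycle 6-3-1-4-6 are not bridges since each lies on that cycle.
Every edge lies on some cycle, so there are no bridges.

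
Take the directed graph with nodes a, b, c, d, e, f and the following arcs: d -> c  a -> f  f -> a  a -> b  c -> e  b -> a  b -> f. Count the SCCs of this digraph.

4

{a, b, f} are all mutually reachable — one SCC of size 3.
{e} is an SCC by itself.
{d} is an SCC by itself.
{c} is an SCC by itself.
That gives 4 strongly connected components.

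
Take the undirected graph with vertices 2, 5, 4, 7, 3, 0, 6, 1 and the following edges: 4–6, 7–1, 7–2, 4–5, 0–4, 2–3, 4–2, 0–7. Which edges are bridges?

The edges on the cycle 0-4-2-7-0 are not bridges since each lies on that cycle.
But removing 4–6 disconnects 4 from 6; removing 3–2 disconnects 3 from 2; removing 7–1 disconnects 7 from 1; removing 5–4 disconnects 5 from 4 — these are bridges.

1-7, 2-3, 4-5, 4-6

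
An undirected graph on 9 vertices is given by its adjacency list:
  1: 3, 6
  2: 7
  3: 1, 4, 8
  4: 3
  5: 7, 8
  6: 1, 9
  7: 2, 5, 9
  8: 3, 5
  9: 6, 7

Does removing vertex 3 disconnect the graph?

Yes

Deleting 3 raises the number of components from 1 to 2, so 3 is a cut vertex.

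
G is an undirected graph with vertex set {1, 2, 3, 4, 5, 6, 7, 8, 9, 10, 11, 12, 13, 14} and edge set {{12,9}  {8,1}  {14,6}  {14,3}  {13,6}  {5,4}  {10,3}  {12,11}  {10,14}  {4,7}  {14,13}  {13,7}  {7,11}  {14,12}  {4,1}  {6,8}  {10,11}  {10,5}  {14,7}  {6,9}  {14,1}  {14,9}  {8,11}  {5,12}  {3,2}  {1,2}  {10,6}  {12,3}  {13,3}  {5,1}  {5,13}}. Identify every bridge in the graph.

none

The edges on the cycle 5-13-6-8-11-12-5 are not bridges since each lies on that cycle.
Every edge lies on some cycle, so there are no bridges.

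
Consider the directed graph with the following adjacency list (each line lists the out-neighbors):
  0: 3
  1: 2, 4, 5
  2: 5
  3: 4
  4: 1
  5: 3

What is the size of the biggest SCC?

{1, 2, 3, 4, 5} are all mutually reachable — one SCC of size 5.
{0} is an SCC by itself.
The largest has 5 vertices.

5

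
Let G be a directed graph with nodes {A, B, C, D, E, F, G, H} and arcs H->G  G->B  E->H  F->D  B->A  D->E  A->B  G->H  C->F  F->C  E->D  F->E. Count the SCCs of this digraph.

4

{G, H} are all mutually reachable — one SCC of size 2.
{C, F} are all mutually reachable — one SCC of size 2.
{D, E} are all mutually reachable — one SCC of size 2.
{A, B} are all mutually reachable — one SCC of size 2.
That gives 4 strongly connected components.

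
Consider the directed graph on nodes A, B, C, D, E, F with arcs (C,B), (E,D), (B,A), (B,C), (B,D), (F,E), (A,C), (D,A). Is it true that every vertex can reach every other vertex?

No

There is no directed path from E to F, so the graph is not strongly connected.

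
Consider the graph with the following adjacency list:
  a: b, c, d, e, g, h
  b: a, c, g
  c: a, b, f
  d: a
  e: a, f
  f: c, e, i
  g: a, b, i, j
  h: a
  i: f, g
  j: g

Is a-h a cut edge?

Yes

Removing a-h leaves no path between a and h: the component count goes from 1 to 2. So it is a bridge.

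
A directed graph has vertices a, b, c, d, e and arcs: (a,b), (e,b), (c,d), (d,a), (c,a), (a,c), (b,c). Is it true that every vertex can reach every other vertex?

There is no directed path from b to e, so the graph is not strongly connected.

No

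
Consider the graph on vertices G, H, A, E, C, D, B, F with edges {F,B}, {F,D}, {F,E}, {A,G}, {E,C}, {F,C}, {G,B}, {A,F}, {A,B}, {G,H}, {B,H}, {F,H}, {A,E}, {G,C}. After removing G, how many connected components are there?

1

With G gone, the remaining components are: {A, B, C, D, E, F, H}.
That is 1 component.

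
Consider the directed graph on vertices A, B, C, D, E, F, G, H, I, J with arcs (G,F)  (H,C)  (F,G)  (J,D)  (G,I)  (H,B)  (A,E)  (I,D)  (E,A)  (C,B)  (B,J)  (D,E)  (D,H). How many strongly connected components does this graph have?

{B, C, D, H, J} are all mutually reachable — one SCC of size 5.
{A, E} are all mutually reachable — one SCC of size 2.
{F, G} are all mutually reachable — one SCC of size 2.
{I} is an SCC by itself.
That gives 4 strongly connected components.

4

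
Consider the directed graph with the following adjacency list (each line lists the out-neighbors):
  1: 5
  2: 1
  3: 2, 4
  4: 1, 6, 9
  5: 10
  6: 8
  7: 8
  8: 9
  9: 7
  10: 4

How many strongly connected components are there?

5

{1, 4, 5, 10} are all mutually reachable — one SCC of size 4.
{7, 8, 9} are all mutually reachable — one SCC of size 3.
{2} is an SCC by itself.
{3} is an SCC by itself.
{6} is an SCC by itself.
That gives 5 strongly connected components.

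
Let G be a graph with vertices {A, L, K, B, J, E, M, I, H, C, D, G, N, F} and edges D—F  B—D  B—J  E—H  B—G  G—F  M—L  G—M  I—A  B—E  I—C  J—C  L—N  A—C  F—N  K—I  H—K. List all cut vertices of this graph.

B

Removing B increases the component count from 1 to 2, so B is a cut vertex.
By contrast removing I leaves 1 component; it is not a cut vertex. No other vertex is a cut vertex either.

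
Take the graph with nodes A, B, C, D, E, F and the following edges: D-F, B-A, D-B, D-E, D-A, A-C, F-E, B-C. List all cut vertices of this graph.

Removing D increases the component count from 1 to 2, so D is a cut vertex.
By contrast removing F leaves 1 component; it is not a cut vertex. No other vertex is a cut vertex either.

D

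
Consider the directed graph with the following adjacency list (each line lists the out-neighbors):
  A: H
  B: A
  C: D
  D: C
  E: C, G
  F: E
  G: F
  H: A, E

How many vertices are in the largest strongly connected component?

3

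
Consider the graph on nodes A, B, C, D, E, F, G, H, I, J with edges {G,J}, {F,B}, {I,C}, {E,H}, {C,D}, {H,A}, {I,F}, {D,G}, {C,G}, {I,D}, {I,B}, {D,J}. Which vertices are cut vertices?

H, I

Removing H increases the component count from 2 to 3, so H is a cut vertex.
Removing I increases the component count from 2 to 3, so I is a cut vertex.
By contrast removing A leaves 2 components; it is not a cut vertex. No other vertex is a cut vertex either.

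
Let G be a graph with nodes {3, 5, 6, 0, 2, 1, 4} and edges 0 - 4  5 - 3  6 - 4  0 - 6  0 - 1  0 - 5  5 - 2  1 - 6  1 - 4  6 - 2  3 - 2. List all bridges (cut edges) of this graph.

The edges on the cycle 1-6-4-1 are not bridges since each lies on that cycle.
Every edge lies on some cycle, so there are no bridges.

none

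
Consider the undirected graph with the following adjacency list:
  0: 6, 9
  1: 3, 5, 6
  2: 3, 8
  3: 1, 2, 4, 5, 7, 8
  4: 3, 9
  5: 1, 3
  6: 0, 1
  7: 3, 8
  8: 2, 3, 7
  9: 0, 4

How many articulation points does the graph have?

1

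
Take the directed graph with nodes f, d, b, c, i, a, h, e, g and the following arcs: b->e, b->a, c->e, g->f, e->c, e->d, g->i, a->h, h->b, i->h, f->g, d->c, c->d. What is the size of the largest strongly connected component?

3

{c, d, e} are all mutually reachable — one SCC of size 3.
{a, b, h} are all mutually reachable — one SCC of size 3.
{f, g} are all mutually reachable — one SCC of size 2.
{i} is an SCC by itself.
The largest has 3 vertices.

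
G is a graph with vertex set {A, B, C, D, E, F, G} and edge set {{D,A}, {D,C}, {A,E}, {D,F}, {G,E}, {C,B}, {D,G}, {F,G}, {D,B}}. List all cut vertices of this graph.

D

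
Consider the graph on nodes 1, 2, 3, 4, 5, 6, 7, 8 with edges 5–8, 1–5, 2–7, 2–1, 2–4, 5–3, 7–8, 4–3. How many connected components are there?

6 is isolated — a component by itself.
Starting from 1 we can reach 1, 2, 3, 4, 5, 7, 8. That is one component of size 7.
Total: 2 components.

2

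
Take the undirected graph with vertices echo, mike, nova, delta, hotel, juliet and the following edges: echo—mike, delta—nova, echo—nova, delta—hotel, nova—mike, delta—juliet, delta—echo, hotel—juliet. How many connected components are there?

Starting from echo we can reach echo, mike, nova, delta, hotel, juliet. That is one component of size 6.
Total: 1 component.

1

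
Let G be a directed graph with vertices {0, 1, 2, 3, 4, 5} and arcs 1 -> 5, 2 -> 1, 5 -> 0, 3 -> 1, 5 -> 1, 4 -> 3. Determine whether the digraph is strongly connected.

There is no directed path from 0 to 3, so the graph is not strongly connected.

No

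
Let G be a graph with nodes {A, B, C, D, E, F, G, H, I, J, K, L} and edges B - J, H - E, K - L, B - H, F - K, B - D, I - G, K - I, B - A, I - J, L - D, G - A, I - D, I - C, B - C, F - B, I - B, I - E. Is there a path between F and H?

Yes

From F we can reach A, B, C, D, E, F, G, H, I, J, K, L, which includes H.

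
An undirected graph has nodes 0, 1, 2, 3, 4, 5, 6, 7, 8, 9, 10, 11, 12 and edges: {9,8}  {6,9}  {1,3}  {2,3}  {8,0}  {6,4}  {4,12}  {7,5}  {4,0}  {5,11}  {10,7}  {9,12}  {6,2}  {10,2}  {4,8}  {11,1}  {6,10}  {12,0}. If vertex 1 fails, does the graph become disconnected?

No

Deleting 1 leaves 1 component (was 1) (its neighbors 3, 11 remain connected to each other), so 1 is not a cut vertex.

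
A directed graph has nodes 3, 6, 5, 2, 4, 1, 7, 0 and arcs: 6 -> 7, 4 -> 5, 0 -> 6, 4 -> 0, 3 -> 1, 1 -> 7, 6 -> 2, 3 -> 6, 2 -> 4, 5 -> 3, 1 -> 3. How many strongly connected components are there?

2

{0, 1, 2, 3, 4, 5, 6} are all mutually reachable — one SCC of size 7.
{7} is an SCC by itself.
That gives 2 strongly connected components.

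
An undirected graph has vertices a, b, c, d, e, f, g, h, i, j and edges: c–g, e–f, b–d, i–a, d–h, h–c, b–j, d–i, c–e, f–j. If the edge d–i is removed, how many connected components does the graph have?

Before removal there is 1 component.
d–i is a bridge — removing it separates d's side from i's side.
After removal: 2 components.

2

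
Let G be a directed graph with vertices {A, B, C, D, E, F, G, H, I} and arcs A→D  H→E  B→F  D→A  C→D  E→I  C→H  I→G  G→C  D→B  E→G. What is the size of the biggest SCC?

5

{C, E, G, H, I} are all mutually reachable — one SCC of size 5.
{A, D} are all mutually reachable — one SCC of size 2.
{B} is an SCC by itself.
{F} is an SCC by itself.
The largest has 5 vertices.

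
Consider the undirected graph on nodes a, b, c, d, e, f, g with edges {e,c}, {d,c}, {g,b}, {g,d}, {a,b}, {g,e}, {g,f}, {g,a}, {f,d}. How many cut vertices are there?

Removing g increases the component count from 1 to 2, so g is a cut vertex.
By contrast removing f leaves 1 component; it is not a cut vertex. No other vertex is a cut vertex either.

1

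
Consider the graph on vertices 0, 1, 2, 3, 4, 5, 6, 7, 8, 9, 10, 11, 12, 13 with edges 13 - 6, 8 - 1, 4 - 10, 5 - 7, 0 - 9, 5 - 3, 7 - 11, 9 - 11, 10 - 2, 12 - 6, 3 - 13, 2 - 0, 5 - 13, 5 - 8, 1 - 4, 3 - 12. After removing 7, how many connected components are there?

1

With 7 gone, the remaining components are: {0, 1, 2, 3, 4, 5, 6, 8, 9, 10, 11, 12, 13}.
That is 1 component.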